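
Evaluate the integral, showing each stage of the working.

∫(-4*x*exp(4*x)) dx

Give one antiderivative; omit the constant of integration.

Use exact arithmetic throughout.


Step 1. Integrate ∫(-4*x*exp(4*x)) dx by parts with u = x, dv = (-4*exp(4*x)) dx, so v = -exp(4*x): now -x*exp(4*x) + ∫(exp(4*x)) dx.
Step 2. Evaluate the standard form: now -x*exp(4*x) + exp(4*x)/4.
Answer: -x*exp(4*x) + exp(4*x)/4.


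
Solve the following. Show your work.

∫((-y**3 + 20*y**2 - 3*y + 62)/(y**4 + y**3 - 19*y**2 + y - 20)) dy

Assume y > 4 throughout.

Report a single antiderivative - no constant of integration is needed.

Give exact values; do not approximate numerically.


Step 1. Decompose ∫((-y**3 + 20*y**2 - 3*y + 62)/(y**4 + y**3 - 19*y**2 + y - 20)) dy by partial fractions, (-y**3 + 20*y**2 - 3*y + 62)/(y**4 + y**3 - 19*y**2 + y - 20) = -2/(y**2 + 1) - 3/(y + 5) + 2/(y - 4): now ∫(2/(y - 4)) dy + ∫(-3/(y + 5)) dy + ∫(-2/(y**2 + 1)) dy.
Step 2. Evaluate the standard form [assuming y > 4]: now 2*log(y - 4) + ∫(-3/(y + 5)) dy + ∫(-2/(y**2 + 1)) dy.
Step 3. Evaluate the standard form [assuming y > -5]: now 2*log(y - 4) - 3*log(y + 5) + ∫(-2/(y**2 + 1)) dy.
Step 4. Evaluate the standard form: now 2*log(y - 4) - 3*log(y + 5) - 2*atan(y).
Answer: 2*log(y - 4) - 3*log(y + 5) - 2*atan(y).


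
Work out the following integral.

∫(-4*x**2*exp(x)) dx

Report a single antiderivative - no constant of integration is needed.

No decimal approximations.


Answer: -4*x**2*exp(x) + 8*x*exp(x) - 8*exp(x).


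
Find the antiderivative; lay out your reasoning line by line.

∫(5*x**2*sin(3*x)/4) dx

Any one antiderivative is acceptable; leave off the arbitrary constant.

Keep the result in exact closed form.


Step 1. Integrate ∫(5*x**2*sin(3*x)/4) dx by parts with u = x**2, dv = (5*sin(3*x)/4) dx, so v = -5*cos(3*x)/12: now -5*x**2*cos(3*x)/12 + ∫(5*x*cos(3*x)/6) dx.
Step 2. Integrate ∫(5*x*cos(3*x)/6) dx by parts with u = x, dv = (5*cos(3*x)/6) dx, so v = 5*sin(3*x)/18: now -5*x**2*cos(3*x)/12 + 5*x*sin(3*x)/18 + ∫(-5*sin(3*x)/18) dx.
Step 3. Evaluate the standard form: now -5*x**2*cos(3*x)/12 + 5*x*sin(3*x)/18 + 5*cos(3*x)/54.
Answer: -5*x**2*cos(3*x)/12 + 5*x*sin(3*x)/18 + 5*cos(3*x)/54.


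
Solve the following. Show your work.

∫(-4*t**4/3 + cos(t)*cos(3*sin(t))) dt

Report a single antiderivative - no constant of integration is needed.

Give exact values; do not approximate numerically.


Step 1. Rewrite: now ∫(-4*t**4/3) dt + ∫(cos(t)*cos(3*sin(t))) dt.
Step 2. Substitute u = sin(t), turning ∫(cos(t)*cos(3*sin(t))) dt into ∫(cos(3*u)) du: now ∫(-4*t**4/3) dt + ∫(cos(3*u)) du.
Step 3. Evaluate the standard form: now sin(3*u)/3 + ∫(-4*t**4/3) dt.
Step 4. Substitute back u = sin(t): now sin(3*sin(t))/3 + ∫(-4*t**4/3) dt.
Step 5. Evaluate the standard form: now -4*t**5/15 + sin(3*sin(t))/3.
Answer: -4*t**5/15 + sin(3*sin(t))/3.


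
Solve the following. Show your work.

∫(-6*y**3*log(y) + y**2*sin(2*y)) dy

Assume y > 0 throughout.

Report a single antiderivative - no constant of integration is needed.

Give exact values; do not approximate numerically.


Step 1. Rewrite: now ∫(y**2*sin(2*y)) dy + ∫(-6*y**3*log(y)) dy.
Step 2. Integrate ∫(y**2*sin(2*y)) dy by parts with u = y**2, dv = (sin(2*y)) dy, so v = -cos(2*y)/2: now -y**2*cos(2*y)/2 + ∫(y*cos(2*y)) dy + ∫(-6*y**3*log(y)) dy.
Step 3. Integrate ∫(y*cos(2*y)) dy by parts with u = y, dv = (cos(2*y)) dy, so v = sin(2*y)/2: now -y**2*cos(2*y)/2 + y*sin(2*y)/2 + ∫(-6*y**3*log(y)) dy + ∫(-sin(2*y)/2) dy.
Step 4. Evaluate the standard form: now -y**2*cos(2*y)/2 + y*sin(2*y)/2 + cos(2*y)/4 + ∫(-6*y**3*log(y)) dy.
Step 5. Integrate ∫(-6*y**3*log(y)) dy by parts with u = log(y), dv = (-6*y**3) dy, so v = -3*y**4/2 [assuming y > 0]: now -3*y**4*log(y)/2 - y**2*cos(2*y)/2 + y*sin(2*y)/2 + cos(2*y)/4 + ∫(3*y**3/2) dy.
Step 6. Evaluate the standard form: now -3*y**4*log(y)/2 + 3*y**4/8 - y**2*cos(2*y)/2 + y*sin(2*y)/2 + cos(2*y)/4.
Answer: -3*y**4*log(y)/2 + 3*y**4/8 - y**2*cos(2*y)/2 + y*sin(2*y)/2 + cos(2*y)/4.


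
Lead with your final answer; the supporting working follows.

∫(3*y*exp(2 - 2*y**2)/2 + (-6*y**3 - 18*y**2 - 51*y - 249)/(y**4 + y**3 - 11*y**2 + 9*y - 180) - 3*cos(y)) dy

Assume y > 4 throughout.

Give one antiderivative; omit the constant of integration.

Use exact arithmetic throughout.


The answer is -3*exp(2 - 2*y**2)/8 - 5*log(y - 4) - log(y + 5) - 3*sin(y) + atan(y/3).
Step 1. Rewrite: now ∫(3*y*exp(2 - 2*y**2)/2) dy + ∫((-6*y**3 - 18*y**2 - 51*y - 249)/(y**4 + y**3 - 11*y**2 + 9*y - 180)) dy + ∫(-3*cos(y)) dy.
Step 2. Substitute u = y**2 - 1, turning ∫(3*y*exp(2 - 2*y**2)/2) dy into ∫(3*exp(-2*u)/4) du: now ∫((-6*y**3 - 18*y**2 - 51*y - 249)/(y**4 + y**3 - 11*y**2 + 9*y - 180)) dy + ∫(3*exp(-2*u)/4) du + ∫(-3*cos(y)) dy.
Step 3. Evaluate the standard form: now ∫((-6*y**3 - 18*y**2 - 51*y - 249)/(y**4 + y**3 - 11*y**2 + 9*y - 180)) dy + ∫(-3*cos(y)) dy - 3*exp(-2*u)/8.
Step 4. Substitute back u = y**2 - 1: now -3*exp(2 - 2*y**2)/8 + ∫((-6*y**3 - 18*y**2 - 51*y - 249)/(y**4 + y**3 - 11*y**2 + 9*y - 180)) dy + ∫(-3*cos(y)) dy.
Step 5. Evaluate the standard form: now -3*exp(2 - 2*y**2)/8 - 3*sin(y) + ∫((-6*y**3 - 18*y**2 - 51*y - 249)/(y**4 + y**3 - 11*y**2 + 9*y - 180)) dy.
Step 6. Decompose ∫((-6*y**3 - 18*y**2 - 51*y - 249)/(y**4 + y**3 - 11*y**2 + 9*y - 180)) dy by partial fractions, (-6*y**3 - 18*y**2 - 51*y - 249)/(y**4 + y**3 - 11*y**2 + 9*y - 180) = 3/(y**2 + 9) - 1/(y + 5) - 5/(y - 4): now -3*exp(2 - 2*y**2)/8 - 3*sin(y) + ∫(-5/(y - 4)) dy + ∫(-1/(y + 5)) dy + ∫(3/(y**2 + 9)) dy.
Step 7. Evaluate the standard form [assuming y > -5]: now -3*exp(2 - 2*y**2)/8 - log(y + 5) - 3*sin(y) + ∫(-5/(y - 4)) dy + ∫(3/(y**2 + 9)) dy.
Step 8. Evaluate the standard form [assuming y > 4]: now -3*exp(2 - 2*y**2)/8 - 5*log(y - 4) - log(y + 5) - 3*sin(y) + ∫(3/(y**2 + 9)) dy.
Step 9. Evaluate the standard form: now -3*exp(2 - 2*y**2)/8 - 5*log(y - 4) - log(y + 5) - 3*sin(y) + atan(y/3).
Answer: -3*exp(2 - 2*y**2)/8 - 5*log(y - 4) - log(y + 5) - 3*sin(y) + atan(y/3).


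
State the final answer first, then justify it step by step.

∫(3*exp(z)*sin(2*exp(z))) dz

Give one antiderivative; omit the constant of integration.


The answer is -3*cos(2*exp(z))/2.
Step 1. Substitute u = exp(z), turning ∫(3*exp(z)*sin(2*exp(z))) dz into ∫(3*sin(2*u)) du: now ∫(3*sin(2*u)) du.
Step 2. Evaluate the standard form: now -3*cos(2*u)/2.
Step 3. Substitute back u = exp(z): now -3*cos(2*exp(z))/2.
Answer: -3*cos(2*exp(z))/2.


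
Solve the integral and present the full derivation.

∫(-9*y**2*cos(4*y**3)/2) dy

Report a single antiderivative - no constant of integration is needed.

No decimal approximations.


Step 1. Substitute u = y**3, turning ∫(-9*y**2*cos(4*y**3)/2) dy into ∫(-3*cos(4*u)/2) du: now ∫(-3*cos(4*u)/2) du.
Step 2. Evaluate the standard form: now -3*sin(4*u)/8.
Step 3. Substitute back u = y**3: now -3*sin(4*y**3)/8.
Answer: -3*sin(4*y**3)/8.


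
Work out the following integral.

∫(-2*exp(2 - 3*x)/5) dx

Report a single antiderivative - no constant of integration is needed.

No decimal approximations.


Answer: 2*exp(2 - 3*x)/15.


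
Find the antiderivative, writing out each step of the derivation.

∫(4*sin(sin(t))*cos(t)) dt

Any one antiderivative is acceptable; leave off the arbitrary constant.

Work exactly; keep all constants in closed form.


Step 1. Substitute u = sin(t), turning ∫(4*sin(sin(t))*cos(t)) dt into ∫(4*sin(u)) du: now ∫(4*sin(u)) du.
Step 2. Evaluate the standard form: now -4*cos(u).
Step 3. Substitute back u = sin(t): now -4*cos(sin(t)).
Answer: -4*cos(sin(t)).


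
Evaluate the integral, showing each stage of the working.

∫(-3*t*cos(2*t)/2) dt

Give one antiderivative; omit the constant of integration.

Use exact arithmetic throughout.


Step 1. Integrate ∫(-3*t*cos(2*t)/2) dt by parts with u = t, dv = (-3*cos(2*t)/2) dt, so v = -3*sin(2*t)/4: now -3*t*sin(2*t)/4 + ∫(3*sin(2*t)/4) dt.
Step 2. Evaluate the standard form: now -3*t*sin(2*t)/4 - 3*cos(2*t)/8.
Answer: -3*t*sin(2*t)/4 - 3*cos(2*t)/8.


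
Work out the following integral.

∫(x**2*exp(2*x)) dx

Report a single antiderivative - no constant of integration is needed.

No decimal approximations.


Answer: x**2*exp(2*x)/2 - x*exp(2*x)/2 + exp(2*x)/4.


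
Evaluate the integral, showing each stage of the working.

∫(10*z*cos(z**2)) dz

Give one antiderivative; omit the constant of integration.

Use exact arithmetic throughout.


Step 1. Substitute u = z**2, turning ∫(10*z*cos(z**2)) dz into ∫(5*cos(u)) du: now ∫(5*cos(u)) du.
Step 2. Evaluate the standard form: now 5*sin(u).
Step 3. Substitute back u = z**2: now 5*sin(z**2).
Answer: 5*sin(z**2).


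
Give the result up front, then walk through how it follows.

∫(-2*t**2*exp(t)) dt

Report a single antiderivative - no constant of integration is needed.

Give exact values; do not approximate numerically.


The answer is -2*t**2*exp(t) + 4*t*exp(t) - 4*exp(t).
Step 1. Integrate ∫(-2*t**2*exp(t)) dt by parts with u = t**2, dv = (-2*exp(t)) dt, so v = -2*exp(t): now -2*t**2*exp(t) + ∫(4*t*exp(t)) dt.
Step 2. Integrate ∫(4*t*exp(t)) dt by parts with u = t, dv = (4*exp(t)) dt, so v = 4*exp(t): now -2*t**2*exp(t) + 4*t*exp(t) + ∫(-4*exp(t)) dt.
Step 3. Evaluate the standard form: now -2*t**2*exp(t) + 4*t*exp(t) - 4*exp(t).
Answer: -2*t**2*exp(t) + 4*t*exp(t) - 4*exp(t).


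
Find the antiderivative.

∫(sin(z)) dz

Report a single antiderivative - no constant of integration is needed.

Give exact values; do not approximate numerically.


Answer: -cos(z).


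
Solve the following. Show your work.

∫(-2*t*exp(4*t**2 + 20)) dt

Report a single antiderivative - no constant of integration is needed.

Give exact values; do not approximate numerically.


Step 1. Substitute u = t**2 + 5, turning ∫(-2*t*exp(4*t**2 + 20)) dt into ∫(-exp(4*u)) du: now ∫(-exp(4*u)) du.
Step 2. Evaluate the standard form: now -exp(4*u)/4.
Step 3. Substitute back u = t**2 + 5: now -exp(4*t**2 + 20)/4.
Answer: -exp(4*t**2 + 20)/4.


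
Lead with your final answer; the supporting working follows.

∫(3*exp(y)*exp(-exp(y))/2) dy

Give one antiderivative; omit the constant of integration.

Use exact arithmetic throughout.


The answer is -3*exp(-exp(y))/2.
Step 1. Substitute u = exp(y), turning ∫(3*exp(y)*exp(-exp(y))/2) dy into ∫(3*exp(-u)/2) du: now ∫(3*exp(-u)/2) du.
Step 2. Evaluate the standard form: now -3*exp(-u)/2.
Step 3. Substitute back u = exp(y): now -3*exp(-exp(y))/2.
Answer: -3*exp(-exp(y))/2.


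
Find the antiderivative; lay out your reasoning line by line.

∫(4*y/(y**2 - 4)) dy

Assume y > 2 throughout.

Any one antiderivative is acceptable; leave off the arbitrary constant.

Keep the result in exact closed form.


Step 1. Decompose ∫(4*y/(y**2 - 4)) dy by partial fractions, 4*y/(y**2 - 4) = 2/(y + 2) + 2/(y - 2): now ∫(2/(y - 2)) dy + ∫(2/(y + 2)) dy.
Step 2. Evaluate the standard form [assuming y > -2]: now 2*log(y + 2) + ∫(2/(y - 2)) dy.
Step 3. Evaluate the standard form [assuming y > 2]: now 2*log(y - 2) + 2*log(y + 2).
Answer: 2*log(y - 2) + 2*log(y + 2).


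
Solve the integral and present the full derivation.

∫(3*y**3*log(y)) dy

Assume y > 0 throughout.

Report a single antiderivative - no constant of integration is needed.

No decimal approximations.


Step 1. Integrate ∫(3*y**3*log(y)) dy by parts with u = log(y), dv = (3*y**3) dy, so v = 3*y**4/4 [assuming y > 0]: now 3*y**4*log(y)/4 + ∫(-3*y**3/4) dy.
Step 2. Evaluate the standard form: now 3*y**4*log(y)/4 - 3*y**4/16.
Answer: 3*y**4*log(y)/4 - 3*y**4/16.


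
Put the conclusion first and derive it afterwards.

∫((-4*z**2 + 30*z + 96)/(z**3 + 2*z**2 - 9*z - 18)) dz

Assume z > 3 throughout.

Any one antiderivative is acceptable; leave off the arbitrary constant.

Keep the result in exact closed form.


The answer is 5*log(z - 3) - 4*log(z + 2) - 5*log(z + 3).
Step 1. Decompose ∫((-4*z**2 + 30*z + 96)/(z**3 + 2*z**2 - 9*z - 18)) dz by partial fractions, (-4*z**2 + 30*z + 96)/(z**3 + 2*z**2 - 9*z - 18) = -5/(z + 3) - 4/(z + 2) + 5/(z - 3): now ∫(5/(z - 3)) dz + ∫(-4/(z + 2)) dz + ∫(-5/(z + 3)) dz.
Step 2. Evaluate the standard form [assuming z > -3]: now -5*log(z + 3) + ∫(5/(z - 3)) dz + ∫(-4/(z + 2)) dz.
Step 3. Evaluate the standard form [assuming z > -2]: now -4*log(z + 2) - 5*log(z + 3) + ∫(5/(z - 3)) dz.
Step 4. Evaluate the standard form [assuming z > 3]: now 5*log(z - 3) - 4*log(z + 2) - 5*log(z + 3).
Answer: 5*log(z - 3) - 4*log(z + 2) - 5*log(z + 3).


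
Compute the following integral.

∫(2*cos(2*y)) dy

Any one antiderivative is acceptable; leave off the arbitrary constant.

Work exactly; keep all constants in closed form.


Answer: sin(2*y).


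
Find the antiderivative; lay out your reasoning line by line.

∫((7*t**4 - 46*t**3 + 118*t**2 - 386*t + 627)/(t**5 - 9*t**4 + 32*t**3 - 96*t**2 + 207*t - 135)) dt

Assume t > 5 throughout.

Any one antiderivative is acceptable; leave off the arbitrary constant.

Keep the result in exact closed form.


Step 1. Decompose ∫((7*t**4 - 46*t**3 + 118*t**2 - 386*t + 627)/(t**5 - 9*t**4 + 32*t**3 - 96*t**2 + 207*t - 135)) dt by partial fractions, (7*t**4 - 46*t**3 + 118*t**2 - 386*t + 627)/(t**5 - 9*t**4 + 32*t**3 - 96*t**2 + 207*t - 135) = 2/(t**2 + 9) + 4/(t - 1) + 2/(t - 3) + 1/(t - 5): now ∫(1/(t - 5)) dt + ∫(2/(t - 3)) dt + ∫(4/(t - 1)) dt + ∫(2/(t**2 + 9)) dt.
Step 2. Evaluate the standard form [assuming t > 1]: now 4*log(t - 1) + ∫(1/(t - 5)) dt + ∫(2/(t - 3)) dt + ∫(2/(t**2 + 9)) dt.
Step 3. Evaluate the standard form [assuming t > 3]: now 2*log(t - 3) + 4*log(t - 1) + ∫(1/(t - 5)) dt + ∫(2/(t**2 + 9)) dt.
Step 4. Evaluate the standard form [assuming t > 5]: now log(t - 5) + 2*log(t - 3) + 4*log(t - 1) + ∫(2/(t**2 + 9)) dt.
Step 5. Evaluate the standard form: now log(t - 5) + 2*log(t - 3) + 4*log(t - 1) + 2*atan(t/3)/3.
Answer: log(t - 5) + 2*log(t - 3) + 4*log(t - 1) + 2*atan(t/3)/3.


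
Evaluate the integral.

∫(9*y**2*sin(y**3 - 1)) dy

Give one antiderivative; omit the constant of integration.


Answer: -3*cos(y**3 - 1).


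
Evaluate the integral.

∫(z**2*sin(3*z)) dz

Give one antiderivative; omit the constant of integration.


Answer: -z**2*cos(3*z)/3 + 2*z*sin(3*z)/9 + 2*cos(3*z)/27.


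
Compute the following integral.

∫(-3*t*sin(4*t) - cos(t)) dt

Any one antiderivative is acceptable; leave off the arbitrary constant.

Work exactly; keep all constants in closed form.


Answer: 3*t*cos(4*t)/4 - sin(t) - 3*sin(4*t)/16.


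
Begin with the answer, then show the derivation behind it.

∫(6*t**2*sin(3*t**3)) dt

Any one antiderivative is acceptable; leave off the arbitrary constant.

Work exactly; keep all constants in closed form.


The answer is -2*cos(3*t**3)/3.
Step 1. Substitute u = t**3, turning ∫(6*t**2*sin(3*t**3)) dt into ∫(2*sin(3*u)) du: now ∫(2*sin(3*u)) du.
Step 2. Evaluate the standard form: now -2*cos(3*u)/3.
Step 3. Substitute back u = t**3: now -2*cos(3*t**3)/3.
Answer: -2*cos(3*t**3)/3.


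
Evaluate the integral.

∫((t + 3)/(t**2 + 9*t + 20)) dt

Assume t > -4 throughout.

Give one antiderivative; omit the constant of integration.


Answer: -log(t + 4) + 2*log(t + 5).


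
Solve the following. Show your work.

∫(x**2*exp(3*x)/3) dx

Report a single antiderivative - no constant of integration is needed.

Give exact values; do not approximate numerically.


Step 1. Integrate ∫(x**2*exp(3*x)/3) dx by parts with u = x**2, dv = (exp(3*x)/3) dx, so v = exp(3*x)/9: now x**2*exp(3*x)/9 + ∫(-2*x*exp(3*x)/9) dx.
Step 2. Integrate ∫(-2*x*exp(3*x)/9) dx by parts with u = x, dv = (-2*exp(3*x)/9) dx, so v = -2*exp(3*x)/27: now x**2*exp(3*x)/9 - 2*x*exp(3*x)/27 + ∫(2*exp(3*x)/27) dx.
Step 3. Evaluate the standard form: now x**2*exp(3*x)/9 - 2*x*exp(3*x)/27 + 2*exp(3*x)/81.
Answer: x**2*exp(3*x)/9 - 2*x*exp(3*x)/27 + 2*exp(3*x)/81.


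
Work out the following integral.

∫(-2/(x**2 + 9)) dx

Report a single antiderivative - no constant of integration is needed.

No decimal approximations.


Answer: -2*atan(x/3)/3.


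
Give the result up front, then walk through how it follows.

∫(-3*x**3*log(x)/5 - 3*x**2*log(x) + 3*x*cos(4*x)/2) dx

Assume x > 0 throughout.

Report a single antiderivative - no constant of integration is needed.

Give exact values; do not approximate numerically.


The answer is -3*x**4*log(x)/20 + 3*x**4/80 - x**3*log(x) + x**3/3 + 3*x*sin(4*x)/8 + 3*cos(4*x)/32.
Step 1. Rewrite: now ∫(3*x*cos(4*x)/2) dx + ∫(-3*x**2*log(x)) dx + ∫(-3*x**3*log(x)/5) dx.
Step 2. Integrate ∫(-3*x**3*log(x)/5) dx by parts with u = log(x), dv = (-3*x**3/5) dx, so v = -3*x**4/20 [assuming x > 0]: now -3*x**4*log(x)/20 + ∫(3*x**3/20) dx + ∫(3*x*cos(4*x)/2) dx + ∫(-3*x**2*log(x)) dx.
Step 3. Evaluate the standard form: now -3*x**4*log(x)/20 + 3*x**4/80 + ∫(3*x*cos(4*x)/2) dx + ∫(-3*x**2*log(x)) dx.
Step 4. Integrate ∫(3*x*cos(4*x)/2) dx by parts with u = x, dv = (3*cos(4*x)/2) dx, so v = 3*sin(4*x)/8: now -3*x**4*log(x)/20 + 3*x**4/80 + 3*x*sin(4*x)/8 + ∫(-3*x**2*log(x)) dx + ∫(-3*sin(4*x)/8) dx.
Step 5. Evaluate the standard form: now -3*x**4*log(x)/20 + 3*x**4/80 + 3*x*sin(4*x)/8 + 3*cos(4*x)/32 + ∫(-3*x**2*log(x)) dx.
Step 6. Integrate ∫(-3*x**2*log(x)) dx by parts with u = log(x), dv = (-3*x**2) dx, so v = -x**3 [assuming x > 0]: now -3*x**4*log(x)/20 + 3*x**4/80 - x**3*log(x) + 3*x*sin(4*x)/8 + 3*cos(4*x)/32 + ∫(x**2) dx.
Step 7. Evaluate the standard form: now -3*x**4*log(x)/20 + 3*x**4/80 - x**3*log(x) + x**3/3 + 3*x*sin(4*x)/8 + 3*cos(4*x)/32.
Answer: -3*x**4*log(x)/20 + 3*x**4/80 - x**3*log(x) + x**3/3 + 3*x*sin(4*x)/8 + 3*cos(4*x)/32.


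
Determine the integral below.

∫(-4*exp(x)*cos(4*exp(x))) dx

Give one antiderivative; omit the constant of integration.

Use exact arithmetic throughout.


Answer: -sin(4*exp(x)).


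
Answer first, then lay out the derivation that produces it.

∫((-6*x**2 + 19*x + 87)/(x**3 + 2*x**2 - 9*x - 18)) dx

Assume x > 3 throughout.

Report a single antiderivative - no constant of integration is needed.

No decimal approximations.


The answer is 3*log(x - 3) - 5*log(x + 2) - 4*log(x + 3).
Step 1. Decompose ∫((-6*x**2 + 19*x + 87)/(x**3 + 2*x**2 - 9*x - 18)) dx by partial fractions, (-6*x**2 + 19*x + 87)/(x**3 + 2*x**2 - 9*x - 18) = -4/(x + 3) - 5/(x + 2) + 3/(x - 3): now ∫(3/(x - 3)) dx + ∫(-5/(x + 2)) dx + ∫(-4/(x + 3)) dx.
Step 2. Evaluate the standard form [assuming x > 3]: now 3*log(x - 3) + ∫(-5/(x + 2)) dx + ∫(-4/(x + 3)) dx.
Step 3. Evaluate the standard form [assuming x > -3]: now 3*log(x - 3) - 4*log(x + 3) + ∫(-5/(x + 2)) dx.
Step 4. Evaluate the standard form [assuming x > -2]: now 3*log(x - 3) - 5*log(x + 2) - 4*log(x + 3).
Answer: 3*log(x - 3) - 5*log(x + 2) - 4*log(x + 3).


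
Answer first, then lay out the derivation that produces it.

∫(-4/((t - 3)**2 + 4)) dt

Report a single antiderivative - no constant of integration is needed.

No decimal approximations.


The answer is -2*atan(t/2 - 3/2).
Step 1. Substitute u = t - 3, turning ∫(-4/((t - 3)**2 + 4)) dt into ∫(-4/(u**2 + 4)) du: now ∫(-4/(u**2 + 4)) du.
Step 2. Evaluate the standard form: now -2*atan(u/2).
Step 3. Substitute back u = t - 3: now -2*atan(t/2 - 3/2).
Answer: -2*atan(t/2 - 3/2).


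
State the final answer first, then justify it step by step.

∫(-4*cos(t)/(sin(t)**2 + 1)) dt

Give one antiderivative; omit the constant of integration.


The answer is -4*atan(sin(t)).
Step 1. Substitute u = sin(t), turning ∫(-4*cos(t)/(sin(t)**2 + 1)) dt into ∫(-4/(u**2 + 1)) du: now ∫(-4/(u**2 + 1)) du.
Step 2. Evaluate the standard form: now -4*atan(u).
Step 3. Substitute back u = sin(t): now -4*atan(sin(t)).
Answer: -4*atan(sin(t)).


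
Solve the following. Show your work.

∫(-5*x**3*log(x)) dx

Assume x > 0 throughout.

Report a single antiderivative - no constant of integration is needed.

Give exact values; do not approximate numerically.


Step 1. Integrate ∫(-5*x**3*log(x)) dx by parts with u = log(x), dv = (-5*x**3) dx, so v = -5*x**4/4 [assuming x > 0]: now -5*x**4*log(x)/4 + ∫(5*x**3/4) dx.
Step 2. Evaluate the standard form: now -5*x**4*log(x)/4 + 5*x**4/16.
Answer: -5*x**4*log(x)/4 + 5*x**4/16.


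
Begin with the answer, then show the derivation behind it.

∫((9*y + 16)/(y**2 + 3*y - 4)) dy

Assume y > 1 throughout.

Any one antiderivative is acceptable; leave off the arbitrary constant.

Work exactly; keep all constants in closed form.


The answer is 5*log(y - 1) + 4*log(y + 4).
Step 1. Decompose ∫((9*y + 16)/(y**2 + 3*y - 4)) dy by partial fractions, (9*y + 16)/(y**2 + 3*y - 4) = 4/(y + 4) + 5/(y - 1): now ∫(5/(y - 1)) dy + ∫(4/(y + 4)) dy.
Step 2. Evaluate the standard form [assuming y > -4]: now 4*log(y + 4) + ∫(5/(y - 1)) dy.
Step 3. Evaluate the standard form [assuming y > 1]: now 5*log(y - 1) + 4*log(y + 4).
Answer: 5*log(y - 1) + 4*log(y + 4).


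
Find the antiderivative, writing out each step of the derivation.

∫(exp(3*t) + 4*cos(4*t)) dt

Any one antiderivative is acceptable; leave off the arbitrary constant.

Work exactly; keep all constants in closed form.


Step 1. Rewrite: now ∫(exp(3*t)) dt + ∫(4*cos(4*t)) dt.
Step 2. Evaluate the standard form: now sin(4*t) + ∫(exp(3*t)) dt.
Step 3. Evaluate the standard form: now exp(3*t)/3 + sin(4*t).
Answer: exp(3*t)/3 + sin(4*t).


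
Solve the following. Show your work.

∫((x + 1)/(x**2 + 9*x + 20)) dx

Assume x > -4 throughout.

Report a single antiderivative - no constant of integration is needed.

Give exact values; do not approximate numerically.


Step 1. Decompose ∫((x + 1)/(x**2 + 9*x + 20)) dx by partial fractions, (x + 1)/(x**2 + 9*x + 20) = 4/(x + 5) - 3/(x + 4): now ∫(-3/(x + 4)) dx + ∫(4/(x + 5)) dx.
Step 2. Evaluate the standard form [assuming x > -4]: now -3*log(x + 4) + ∫(4/(x + 5)) dx.
Step 3. Evaluate the standard form [assuming x > -5]: now -3*log(x + 4) + 4*log(x + 5).
Answer: -3*log(x + 4) + 4*log(x + 5).


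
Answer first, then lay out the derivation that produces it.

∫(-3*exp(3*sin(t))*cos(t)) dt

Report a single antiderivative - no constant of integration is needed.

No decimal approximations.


The answer is -exp(3*sin(t)).
Step 1. Substitute u = sin(t), turning ∫(-3*exp(3*sin(t))*cos(t)) dt into ∫(-3*exp(3*u)) du: now ∫(-3*exp(3*u)) du.
Step 2. Evaluate the standard form: now -exp(3*u).
Step 3. Substitute back u = sin(t): now -exp(3*sin(t)).
Answer: -exp(3*sin(t)).


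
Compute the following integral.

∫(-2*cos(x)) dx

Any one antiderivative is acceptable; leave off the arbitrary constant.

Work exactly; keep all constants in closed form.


Answer: -2*sin(x).


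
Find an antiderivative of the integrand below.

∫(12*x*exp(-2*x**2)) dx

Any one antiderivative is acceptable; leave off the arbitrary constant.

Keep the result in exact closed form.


Answer: -3*exp(-2*x**2).


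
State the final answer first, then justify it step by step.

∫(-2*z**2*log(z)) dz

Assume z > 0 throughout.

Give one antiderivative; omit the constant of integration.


The answer is -2*z**3*log(z)/3 + 2*z**3/9.
Step 1. Integrate ∫(-2*z**2*log(z)) dz by parts with u = log(z), dv = (-2*z**2) dz, so v = -2*z**3/3 [assuming z > 0]: now -2*z**3*log(z)/3 + ∫(2*z**2/3) dz.
Step 2. Evaluate the standard form: now -2*z**3*log(z)/3 + 2*z**3/9.
Answer: -2*z**3*log(z)/3 + 2*z**3/9.


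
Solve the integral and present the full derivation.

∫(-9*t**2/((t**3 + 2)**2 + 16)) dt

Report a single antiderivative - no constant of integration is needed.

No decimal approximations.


Step 1. Substitute u = t**3 + 2, turning ∫(-9*t**2/((t**3 + 2)**2 + 16)) dt into ∫(-3/(u**2 + 16)) du: now ∫(-3/(u**2 + 16)) du.
Step 2. Evaluate the standard form: now -3*atan(u/4)/4.
Step 3. Substitute back u = t**3 + 2: now -3*atan(t**3/4 + 1/2)/4.
Answer: -3*atan(t**3/4 + 1/2)/4.


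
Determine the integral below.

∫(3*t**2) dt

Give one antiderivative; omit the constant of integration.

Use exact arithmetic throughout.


Answer: t**3.


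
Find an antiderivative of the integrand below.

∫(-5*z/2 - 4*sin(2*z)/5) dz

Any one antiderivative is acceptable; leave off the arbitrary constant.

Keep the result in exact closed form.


Answer: -5*z**2/4 + 2*cos(2*z)/5.


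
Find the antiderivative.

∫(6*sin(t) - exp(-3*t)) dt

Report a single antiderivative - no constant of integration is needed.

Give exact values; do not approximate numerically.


Answer: -6*cos(t) + exp(-3*t)/3.


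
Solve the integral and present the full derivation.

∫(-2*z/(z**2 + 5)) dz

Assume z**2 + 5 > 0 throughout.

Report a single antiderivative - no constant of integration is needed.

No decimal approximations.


Step 1. Substitute u = z**2 + 5, turning ∫(-2*z/(z**2 + 5)) dz into ∫(-1/u) du: now ∫(-1/u) du.
Step 2. Evaluate the standard form [assuming u > 0]: now -log(u).
Step 3. Substitute back u = z**2 + 5: now -log(z**2 + 5).
Answer: -log(z**2 + 5).


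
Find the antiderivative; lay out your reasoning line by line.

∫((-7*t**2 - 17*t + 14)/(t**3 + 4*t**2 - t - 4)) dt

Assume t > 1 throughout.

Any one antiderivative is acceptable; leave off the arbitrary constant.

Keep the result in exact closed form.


Step 1. Decompose ∫((-7*t**2 - 17*t + 14)/(t**3 + 4*t**2 - t - 4)) dt by partial fractions, (-7*t**2 - 17*t + 14)/(t**3 + 4*t**2 - t - 4) = -2/(t + 4) - 4/(t + 1) - 1/(t - 1): now ∫(-1/(t - 1)) dt + ∫(-4/(t + 1)) dt + ∫(-2/(t + 4)) dt.
Step 2. Evaluate the standard form [assuming t > -1]: now -4*log(t + 1) + ∫(-1/(t - 1)) dt + ∫(-2/(t + 4)) dt.
Step 3. Evaluate the standard form [assuming t > 1]: now -log(t - 1) - 4*log(t + 1) + ∫(-2/(t + 4)) dt.
Step 4. Evaluate the standard form [assuming t > -4]: now -log(t - 1) - 4*log(t + 1) - 2*log(t + 4).
Answer: -log(t - 1) - 4*log(t + 1) - 2*log(t + 4).


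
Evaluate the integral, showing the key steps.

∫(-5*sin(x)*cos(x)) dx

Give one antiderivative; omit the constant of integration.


Step 1. Substitute u = sin(x), turning ∫(-5*sin(x)*cos(x)) dx into ∫(-5*u) du: now ∫(-5*u) du.
Step 2. Evaluate the standard form: now -5*u**2/2.
Step 3. Substitute back u = sin(x): now -5*sin(x)**2/2.
Answer: -5*sin(x)**2/2.


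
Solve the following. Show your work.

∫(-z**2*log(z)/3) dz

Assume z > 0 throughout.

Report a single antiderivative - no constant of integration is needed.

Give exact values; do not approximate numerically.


Step 1. Integrate ∫(-z**2*log(z)/3) dz by parts with u = log(z), dv = (-z**2/3) dz, so v = -z**3/9 [assuming z > 0]: now -z**3*log(z)/9 + ∫(z**2/9) dz.
Step 2. Evaluate the standard form: now -z**3*log(z)/9 + z**3/27.
Answer: -z**3*log(z)/9 + z**3/27.


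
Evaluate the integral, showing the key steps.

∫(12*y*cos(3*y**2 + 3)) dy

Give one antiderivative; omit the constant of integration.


Step 1. Substitute u = y**2 + 1, turning ∫(12*y*cos(3*y**2 + 3)) dy into ∫(6*cos(3*u)) du: now ∫(6*cos(3*u)) du.
Step 2. Evaluate the standard form: now 2*sin(3*u).
Step 3. Substitute back u = y**2 + 1: now 2*sin(3*y**2 + 3).
Answer: 2*sin(3*y**2 + 3).


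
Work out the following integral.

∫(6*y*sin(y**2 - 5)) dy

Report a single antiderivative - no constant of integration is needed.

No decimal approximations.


Answer: -3*cos(y**2 - 5).


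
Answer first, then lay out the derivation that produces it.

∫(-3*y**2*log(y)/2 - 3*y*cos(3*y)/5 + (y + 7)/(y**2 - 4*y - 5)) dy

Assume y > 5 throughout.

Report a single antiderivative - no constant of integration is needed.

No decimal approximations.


The answer is -y**3*log(y)/2 + y**3/6 - y*sin(3*y)/5 + 2*log(y - 5) - log(y + 1) - cos(3*y)/15.
Step 1. Rewrite: now ∫(-3*y*cos(3*y)/5) dy + ∫(-3*y**2*log(y)/2) dy + ∫((y + 7)/(y**2 - 4*y - 5)) dy.
Step 2. Integrate ∫(-3*y*cos(3*y)/5) dy by parts with u = y, dv = (-3*cos(3*y)/5) dy, so v = -sin(3*y)/5: now -y*sin(3*y)/5 + ∫(-3*y**2*log(y)/2) dy + ∫((y + 7)/(y**2 - 4*y - 5)) dy + ∫(sin(3*y)/5) dy.
Step 3. Evaluate the standard form: now -y*sin(3*y)/5 - cos(3*y)/15 + ∫(-3*y**2*log(y)/2) dy + ∫((y + 7)/(y**2 - 4*y - 5)) dy.
Step 4. Decompose ∫((y + 7)/(y**2 - 4*y - 5)) dy by partial fractions, (y + 7)/(y**2 - 4*y - 5) = -1/(y + 1) + 2/(y - 5): now -y*sin(3*y)/5 - cos(3*y)/15 + ∫(-3*y**2*log(y)/2) dy + ∫(2/(y - 5)) dy + ∫(-1/(y + 1)) dy.
Step 5. Evaluate the standard form [assuming y > 5]: now -y*sin(3*y)/5 + 2*log(y - 5) - cos(3*y)/15 + ∫(-3*y**2*log(y)/2) dy + ∫(-1/(y + 1)) dy.
Step 6. Evaluate the standard form [assuming y > -1]: now -y*sin(3*y)/5 + 2*log(y - 5) - log(y + 1) - cos(3*y)/15 + ∫(-3*y**2*log(y)/2) dy.
Step 7. Integrate ∫(-3*y**2*log(y)/2) dy by parts with u = log(y), dv = (-3*y**2/2) dy, so v = -y**3/2 [assuming y > 0]: now -y**3*log(y)/2 - y*sin(3*y)/5 + 2*log(y - 5) - log(y + 1) - cos(3*y)/15 + ∫(y**2/2) dy.
Step 8. Evaluate the standard form: now -y**3*log(y)/2 + y**3/6 - y*sin(3*y)/5 + 2*log(y - 5) - log(y + 1) - cos(3*y)/15.
Answer: -y**3*log(y)/2 + y**3/6 - y*sin(3*y)/5 + 2*log(y - 5) - log(y + 1) - cos(3*y)/15.


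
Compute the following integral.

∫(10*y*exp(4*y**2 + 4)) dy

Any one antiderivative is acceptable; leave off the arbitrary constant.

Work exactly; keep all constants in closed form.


Answer: 5*exp(4*y**2 + 4)/4.


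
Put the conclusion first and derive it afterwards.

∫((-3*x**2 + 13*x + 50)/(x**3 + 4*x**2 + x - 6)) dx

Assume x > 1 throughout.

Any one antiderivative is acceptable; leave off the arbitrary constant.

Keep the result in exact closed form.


The answer is 5*log(x - 1) - 4*log(x + 2) - 4*log(x + 3).
Step 1. Decompose ∫((-3*x**2 + 13*x + 50)/(x**3 + 4*x**2 + x - 6)) dx by partial fractions, (-3*x**2 + 13*x + 50)/(x**3 + 4*x**2 + x - 6) = -4/(x + 3) - 4/(x + 2) + 5/(x - 1): now ∫(5/(x - 1)) dx + ∫(-4/(x + 2)) dx + ∫(-4/(x + 3)) dx.
Step 2. Evaluate the standard form [assuming x > -2]: now -4*log(x + 2) + ∫(5/(x - 1)) dx + ∫(-4/(x + 3)) dx.
Step 3. Evaluate the standard form [assuming x > 1]: now 5*log(x - 1) - 4*log(x + 2) + ∫(-4/(x + 3)) dx.
Step 4. Evaluate the standard form [assuming x > -3]: now 5*log(x - 1) - 4*log(x + 2) - 4*log(x + 3).
Answer: 5*log(x - 1) - 4*log(x + 2) - 4*log(x + 3).


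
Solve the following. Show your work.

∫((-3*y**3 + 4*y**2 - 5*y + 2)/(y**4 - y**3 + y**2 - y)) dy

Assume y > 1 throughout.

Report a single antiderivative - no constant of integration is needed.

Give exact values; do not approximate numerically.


Step 1. Decompose ∫((-3*y**3 + 4*y**2 - 5*y + 2)/(y**4 - y**3 + y**2 - y)) dy by partial fractions, (-3*y**3 + 4*y**2 - 5*y + 2)/(y**4 - y**3 + y**2 - y) = 2/(y**2 + 1) - 1/(y - 1) - 2/y: now ∫(-2/y) dy + ∫(-1/(y - 1)) dy + ∫(2/(y**2 + 1)) dy.
Step 2. Evaluate the standard form [assuming y > 1]: now -log(y - 1) + ∫(-2/y) dy + ∫(2/(y**2 + 1)) dy.
Step 3. Evaluate the standard form [assuming y > 0]: now -2*log(y) - log(y - 1) + ∫(2/(y**2 + 1)) dy.
Step 4. Evaluate the standard form: now -2*log(y) - log(y - 1) + 2*atan(y).
Answer: -2*log(y) - log(y - 1) + 2*atan(y).


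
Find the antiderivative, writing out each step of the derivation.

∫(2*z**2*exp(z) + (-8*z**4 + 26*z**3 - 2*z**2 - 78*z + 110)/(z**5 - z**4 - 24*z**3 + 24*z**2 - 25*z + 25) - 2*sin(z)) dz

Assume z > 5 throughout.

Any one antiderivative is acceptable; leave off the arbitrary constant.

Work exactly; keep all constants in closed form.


Step 1. Rewrite: now ∫(2*z**2*exp(z)) dz + ∫((-8*z**4 + 26*z**3 - 2*z**2 - 78*z + 110)/(z**5 - z**4 - 24*z**3 + 24*z**2 - 25*z + 25)) dz + ∫(-2*sin(z)) dz.
Step 2. Evaluate the standard form: now 2*cos(z) + ∫(2*z**2*exp(z)) dz + ∫((-8*z**4 + 26*z**3 - 2*z**2 - 78*z + 110)/(z**5 - z**4 - 24*z**3 + 24*z**2 - 25*z + 25)) dz.
Step 3. Integrate ∫(2*z**2*exp(z)) dz by parts with u = z**2, dv = (2*exp(z)) dz, so v = 2*exp(z): now 2*z**2*exp(z) + 2*cos(z) + ∫(-4*z*exp(z)) dz + ∫((-8*z**4 + 26*z**3 - 2*z**2 - 78*z + 110)/(z**5 - z**4 - 24*z**3 + 24*z**2 - 25*z + 25)) dz.
Step 4. Integrate ∫(-4*z*exp(z)) dz by parts with u = z, dv = (-4*exp(z)) dz, so v = -4*exp(z): now 2*z**2*exp(z) - 4*z*exp(z) + 2*cos(z) + ∫((-8*z**4 + 26*z**3 - 2*z**2 - 78*z + 110)/(z**5 - z**4 - 24*z**3 + 24*z**2 - 25*z + 25)) dz + ∫(4*exp(z)) dz.
Step 5. Evaluate the standard form: now 2*z**2*exp(z) - 4*z*exp(z) + 4*exp(z) + 2*cos(z) + ∫((-8*z**4 + 26*z**3 - 2*z**2 - 78*z + 110)/(z**5 - z**4 - 24*z**3 + 24*z**2 - 25*z + 25)) dz.
Step 6. Decompose ∫((-8*z**4 + 26*z**3 - 2*z**2 - 78*z + 110)/(z**5 - z**4 - 24*z**3 + 24*z**2 - 25*z + 25)) dz by partial fractions, (-8*z**4 + 26*z**3 - 2*z**2 - 78*z + 110)/(z**5 - z**4 - 24*z**3 + 24*z**2 - 25*z + 25) = 4/(z**2 + 1) - 5/(z + 5) - 1/(z - 1) - 2/(z - 5): now 2*z**2*exp(z) - 4*z*exp(z) + 4*exp(z) + 2*cos(z) + ∫(-2/(z - 5)) dz + ∫(-1/(z - 1)) dz + ∫(-5/(z + 5)) dz + ∫(4/(z**2 + 1)) dz.
Step 7. Evaluate the standard form [assuming z > -5]: now 2*z**2*exp(z) - 4*z*exp(z) + 4*exp(z) - 5*log(z + 5) + 2*cos(z) + ∫(-2/(z - 5)) dz + ∫(-1/(z - 1)) dz + ∫(4/(z**2 + 1)) dz.
Step 8. Evaluate the standard form [assuming z > 1]: now 2*z**2*exp(z) - 4*z*exp(z) + 4*exp(z) - log(z - 1) - 5*log(z + 5) + 2*cos(z) + ∫(-2/(z - 5)) dz + ∫(4/(z**2 + 1)) dz.
Step 9. Evaluate the standard form [assuming z > 5]: now 2*z**2*exp(z) - 4*z*exp(z) + 4*exp(z) - 2*log(z - 5) - log(z - 1) - 5*log(z + 5) + 2*cos(z) + ∫(4/(z**2 + 1)) dz.
Step 10. Evaluate the standard form: now 2*z**2*exp(z) - 4*z*exp(z) + 4*exp(z) - 2*log(z - 5) - log(z - 1) - 5*log(z + 5) + 2*cos(z) + 4*atan(z).
Answer: 2*z**2*exp(z) - 4*z*exp(z) + 4*exp(z) - 2*log(z - 5) - log(z - 1) - 5*log(z + 5) + 2*cos(z) + 4*atan(z).


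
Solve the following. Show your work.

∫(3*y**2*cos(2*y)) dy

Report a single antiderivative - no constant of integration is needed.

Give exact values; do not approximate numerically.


Step 1. Integrate ∫(3*y**2*cos(2*y)) dy by parts with u = y**2, dv = (3*cos(2*y)) dy, so v = 3*sin(2*y)/2: now 3*y**2*sin(2*y)/2 + ∫(-3*y*sin(2*y)) dy.
Step 2. Integrate ∫(-3*y*sin(2*y)) dy by parts with u = y, dv = (-3*sin(2*y)) dy, so v = 3*cos(2*y)/2: now 3*y**2*sin(2*y)/2 + 3*y*cos(2*y)/2 + ∫(-3*cos(2*y)/2) dy.
Step 3. Evaluate the standard form: now 3*y**2*sin(2*y)/2 + 3*y*cos(2*y)/2 - 3*sin(2*y)/4.
Answer: 3*y**2*sin(2*y)/2 + 3*y*cos(2*y)/2 - 3*sin(2*y)/4.


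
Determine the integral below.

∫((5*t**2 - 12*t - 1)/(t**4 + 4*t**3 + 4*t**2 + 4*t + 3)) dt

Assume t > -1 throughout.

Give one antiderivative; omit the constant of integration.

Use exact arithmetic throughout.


Answer: 4*log(t + 1) - 4*log(t + 3) - 3*atan(t).


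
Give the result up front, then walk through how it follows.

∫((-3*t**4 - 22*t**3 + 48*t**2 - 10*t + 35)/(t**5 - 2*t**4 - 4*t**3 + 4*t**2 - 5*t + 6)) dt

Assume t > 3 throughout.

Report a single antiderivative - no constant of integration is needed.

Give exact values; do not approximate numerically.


The answer is -4*log(t - 3) - 4*log(t - 1) + 5*log(t + 2) - 2*atan(t).
Step 1. Decompose ∫((-3*t**4 - 22*t**3 + 48*t**2 - 10*t + 35)/(t**5 - 2*t**4 - 4*t**3 + 4*t**2 - 5*t + 6)) dt by partial fractions, (-3*t**4 - 22*t**3 + 48*t**2 - 10*t + 35)/(t**5 - 2*t**4 - 4*t**3 + 4*t**2 - 5*t + 6) = -2/(t**2 + 1) + 5/(t + 2) - 4/(t - 1) - 4/(t - 3): now ∫(-4/(t - 3)) dt + ∫(-4/(t - 1)) dt + ∫(5/(t + 2)) dt + ∫(-2/(t**2 + 1)) dt.
Step 2. Evaluate the standard form [assuming t > 3]: now -4*log(t - 3) + ∫(-4/(t - 1)) dt + ∫(5/(t + 2)) dt + ∫(-2/(t**2 + 1)) dt.
Step 3. Evaluate the standard form [assuming t > -2]: now -4*log(t - 3) + 5*log(t + 2) + ∫(-4/(t - 1)) dt + ∫(-2/(t**2 + 1)) dt.
Step 4. Evaluate the standard form [assuming t > 1]: now -4*log(t - 3) - 4*log(t - 1) + 5*log(t + 2) + ∫(-2/(t**2 + 1)) dt.
Step 5. Evaluate the standard form: now -4*log(t - 3) - 4*log(t - 1) + 5*log(t + 2) - 2*atan(t).
Answer: -4*log(t - 3) - 4*log(t - 1) + 5*log(t + 2) - 2*atan(t).


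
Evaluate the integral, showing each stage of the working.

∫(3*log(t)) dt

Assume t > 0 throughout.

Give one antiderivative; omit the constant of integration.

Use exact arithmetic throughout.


Step 1. Integrate ∫(3*log(t)) dt by parts with u = log(t), dv = (3) dt, so v = 3*t [assuming t > 0]: now 3*t*log(t) + ∫(-3) dt.
Step 2. Evaluate the standard form: now 3*t*log(t) - 3*t.
Answer: 3*t*log(t) - 3*t.


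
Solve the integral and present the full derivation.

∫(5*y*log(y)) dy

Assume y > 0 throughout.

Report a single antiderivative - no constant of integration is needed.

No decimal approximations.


Step 1. Integrate ∫(5*y*log(y)) dy by parts with u = log(y), dv = (5*y) dy, so v = 5*y**2/2 [assuming y > 0]: now 5*y**2*log(y)/2 + ∫(-5*y/2) dy.
Step 2. Evaluate the standard form: now 5*y**2*log(y)/2 - 5*y**2/4.
Answer: 5*y**2*log(y)/2 - 5*y**2/4.


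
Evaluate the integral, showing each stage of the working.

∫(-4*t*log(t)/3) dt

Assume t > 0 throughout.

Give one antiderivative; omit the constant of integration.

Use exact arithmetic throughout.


Step 1. Integrate ∫(-4*t*log(t)/3) dt by parts with u = log(t), dv = (-4*t/3) dt, so v = -2*t**2/3 [assuming t > 0]: now -2*t**2*log(t)/3 + ∫(2*t/3) dt.
Step 2. Evaluate the standard form: now -2*t**2*log(t)/3 + t**2/3.
Answer: -2*t**2*log(t)/3 + t**2/3.


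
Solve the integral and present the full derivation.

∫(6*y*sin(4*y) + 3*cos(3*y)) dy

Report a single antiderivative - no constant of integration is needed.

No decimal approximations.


Step 1. Rewrite: now ∫(6*y*sin(4*y)) dy + ∫(3*cos(3*y)) dy.
Step 2. Evaluate the standard form: now sin(3*y) + ∫(6*y*sin(4*y)) dy.
Step 3. Integrate ∫(6*y*sin(4*y)) dy by parts with u = y, dv = (6*sin(4*y)) dy, so v = -3*cos(4*y)/2: now -3*y*cos(4*y)/2 + sin(3*y) + ∫(3*cos(4*y)/2) dy.
Step 4. Evaluate the standard form: now -3*y*cos(4*y)/2 + sin(3*y) + 3*sin(4*y)/8.
Answer: -3*y*cos(4*y)/2 + sin(3*y) + 3*sin(4*y)/8.


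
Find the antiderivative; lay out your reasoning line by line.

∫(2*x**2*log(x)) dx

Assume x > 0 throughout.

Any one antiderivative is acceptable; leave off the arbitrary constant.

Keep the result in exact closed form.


Step 1. Integrate ∫(2*x**2*log(x)) dx by parts with u = log(x), dv = (2*x**2) dx, so v = 2*x**3/3 [assuming x > 0]: now 2*x**3*log(x)/3 + ∫(-2*x**2/3) dx.
Step 2. Evaluate the standard form: now 2*x**3*log(x)/3 - 2*x**3/9.
Answer: 2*x**3*log(x)/3 - 2*x**3/9.


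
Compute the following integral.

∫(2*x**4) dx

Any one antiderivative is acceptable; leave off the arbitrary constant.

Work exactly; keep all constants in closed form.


Answer: 2*x**5/5.


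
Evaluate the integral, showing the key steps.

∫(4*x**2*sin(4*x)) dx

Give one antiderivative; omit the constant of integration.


Step 1. Integrate ∫(4*x**2*sin(4*x)) dx by parts with u = x**2, dv = (4*sin(4*x)) dx, so v = -cos(4*x): now -x**2*cos(4*x) + ∫(2*x*cos(4*x)) dx.
Step 2. Integrate ∫(2*x*cos(4*x)) dx by parts with u = x, dv = (2*cos(4*x)) dx, so v = sin(4*x)/2: now -x**2*cos(4*x) + x*sin(4*x)/2 + ∫(-sin(4*x)/2) dx.
Step 3. Evaluate the standard form: now -x**2*cos(4*x) + x*sin(4*x)/2 + cos(4*x)/8.
Answer: -x**2*cos(4*x) + x*sin(4*x)/2 + cos(4*x)/8.


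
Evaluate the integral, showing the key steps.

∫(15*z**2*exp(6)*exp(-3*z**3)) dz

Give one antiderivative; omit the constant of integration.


Step 1. Substitute u = z**3 - 2, turning ∫(15*z**2*exp(6)*exp(-3*z**3)) dz into ∫(5*exp(-3*u)) du: now ∫(5*exp(-3*u)) du.
Step 2. Evaluate the standard form: now -5*exp(-3*u)/3.
Step 3. Substitute back u = z**3 - 2: now -5*exp(6 - 3*z**3)/3.
Answer: -5*exp(6 - 3*z**3)/3.


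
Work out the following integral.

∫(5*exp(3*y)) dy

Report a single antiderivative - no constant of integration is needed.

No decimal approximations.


Answer: 5*exp(3*y)/3.


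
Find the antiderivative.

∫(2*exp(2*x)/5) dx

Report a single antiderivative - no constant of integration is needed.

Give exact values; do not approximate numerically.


Answer: exp(2*x)/5.


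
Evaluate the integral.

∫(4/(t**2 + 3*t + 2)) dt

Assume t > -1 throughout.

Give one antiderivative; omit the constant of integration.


Answer: 4*log(t + 1) - 4*log(t + 2).
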